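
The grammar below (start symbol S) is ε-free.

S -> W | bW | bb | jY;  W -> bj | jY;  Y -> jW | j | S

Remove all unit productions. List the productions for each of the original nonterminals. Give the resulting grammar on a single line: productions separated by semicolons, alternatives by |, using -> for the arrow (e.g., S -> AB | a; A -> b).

Unit productions: S->W, Y->S.
Unit pairs (A ⇒* B via units): (S,W), (Y,S), (Y,W).
S: inherits non-unit rules of {S, W} → bW | bb | bj | jY.
W: inherits non-unit rules of {W} → bj | jY.
Y: inherits non-unit rules of {S, W, Y} → bW | bb | bj | j | jW | jY.

S -> bW | bb | bj | jY; W -> bj | jY; Y -> j | bW | bb | bj | jW | jY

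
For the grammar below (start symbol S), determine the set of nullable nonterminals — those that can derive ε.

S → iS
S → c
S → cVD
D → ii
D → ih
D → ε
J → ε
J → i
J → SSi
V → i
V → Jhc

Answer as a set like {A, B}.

{D, J}

Directly nullable (have an ε-rule): {D, J}.
Not nullable: S, V — each has a terminal in every rule's right-hand side or depends on a non-nullable symbol.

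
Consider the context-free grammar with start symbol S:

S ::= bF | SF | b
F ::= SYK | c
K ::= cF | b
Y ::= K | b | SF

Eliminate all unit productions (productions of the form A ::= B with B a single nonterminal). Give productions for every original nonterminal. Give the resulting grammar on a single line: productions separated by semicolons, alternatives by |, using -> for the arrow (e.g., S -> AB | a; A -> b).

Unit productions: Y->K.
Unit pairs (A ⇒* B via units): (Y,K).
S: inherits non-unit rules of {S} → SF | b | bF.
F: inherits non-unit rules of {F} → SYK | c.
K: inherits non-unit rules of {K} → b | cF.
Y: inherits non-unit rules of {K, Y} → SF | b | cF.

S -> b | SF | bF; F -> c | SYK; K -> b | cF; Y -> b | SF | cF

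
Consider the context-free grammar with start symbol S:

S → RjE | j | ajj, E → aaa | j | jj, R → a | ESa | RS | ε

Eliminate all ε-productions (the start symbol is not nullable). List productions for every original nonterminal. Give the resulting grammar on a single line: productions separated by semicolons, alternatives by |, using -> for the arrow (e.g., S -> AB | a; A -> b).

S -> j | jE | RjE | ajj; E -> j | jj | aaa; R -> S | a | RS | ESa

Nullable set: {R}.
S -> RjE: R nullable, giving RjE | jE.
Drop R -> ε.
R -> RS: R nullable, giving RS | S.
Unchanged (no nullable symbols): S -> ajj; S -> j; E -> aaa; E -> j; E -> jj; R -> ESa; R -> a.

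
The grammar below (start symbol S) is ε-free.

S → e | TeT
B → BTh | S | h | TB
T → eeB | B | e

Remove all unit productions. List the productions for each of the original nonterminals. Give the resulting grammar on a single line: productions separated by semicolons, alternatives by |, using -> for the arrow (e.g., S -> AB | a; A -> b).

S -> e | TeT; B -> e | h | TB | BTh | TeT; T -> e | h | TB | BTh | TeT | eeB

Unit productions: B->S, T->B.
Unit pairs (A ⇒* B via units): (B,S), (T,B), (T,S).
S: inherits non-unit rules of {S} → TeT | e.
B: inherits non-unit rules of {B, S} → BTh | TB | TeT | e | h.
T: inherits non-unit rules of {B, S, T} → BTh | TB | TeT | e | eeB | h.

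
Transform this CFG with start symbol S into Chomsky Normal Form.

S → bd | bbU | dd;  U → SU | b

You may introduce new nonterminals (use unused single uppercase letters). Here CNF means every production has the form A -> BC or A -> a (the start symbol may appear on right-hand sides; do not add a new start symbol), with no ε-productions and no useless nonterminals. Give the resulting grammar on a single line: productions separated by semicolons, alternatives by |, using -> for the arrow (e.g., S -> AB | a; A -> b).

S -> AB | AC | BB; A -> b; B -> d; C -> AU; U -> b | SU

No ε-productions.
No unit productions to eliminate.
TERM: introduce A -> b, B -> d and substitute in every rule of length ≥2.
BIN: S -> AAU becomes S -> AC, C -> AU.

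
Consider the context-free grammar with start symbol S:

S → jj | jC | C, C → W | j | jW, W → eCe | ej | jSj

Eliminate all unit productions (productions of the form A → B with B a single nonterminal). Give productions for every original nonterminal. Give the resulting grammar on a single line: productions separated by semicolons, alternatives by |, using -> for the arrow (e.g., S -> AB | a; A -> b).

S -> j | ej | jC | jW | jj | eCe | jSj; C -> j | ej | jW | eCe | jSj; W -> ej | eCe | jSj

Unit productions: C->W, S->C.
Unit pairs (A ⇒* B via units): (C,W), (S,C), (S,W).
S: inherits non-unit rules of {C, S, W} → eCe | ej | j | jC | jSj | jW | jj.
C: inherits non-unit rules of {C, W} → eCe | ej | j | jSj | jW.
W: inherits non-unit rules of {W} → eCe | ej | jSj.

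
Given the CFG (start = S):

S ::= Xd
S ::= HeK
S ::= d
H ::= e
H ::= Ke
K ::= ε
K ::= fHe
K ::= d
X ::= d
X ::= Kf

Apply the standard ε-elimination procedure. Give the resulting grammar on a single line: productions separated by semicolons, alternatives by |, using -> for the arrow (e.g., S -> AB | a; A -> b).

Nullable set: {K}.
S -> HeK: K nullable, giving He | HeK.
H -> Ke: K nullable, giving Ke | e.
Drop K -> ε.
X -> Kf: K nullable, giving Kf | f.
Unchanged (no nullable symbols): S -> Xd; S -> d; H -> e; K -> d; K -> fHe; X -> d.

S -> d | He | Xd | HeK; H -> e | Ke; K -> d | fHe; X -> d | f | Kf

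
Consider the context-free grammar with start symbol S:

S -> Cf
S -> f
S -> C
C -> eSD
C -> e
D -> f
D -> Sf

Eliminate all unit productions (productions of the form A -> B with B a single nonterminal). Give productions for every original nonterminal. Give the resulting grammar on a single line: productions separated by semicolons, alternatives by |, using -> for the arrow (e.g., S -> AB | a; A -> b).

S -> e | f | Cf | eSD; C -> e | eSD; D -> f | Sf

Unit productions: S->C.
Unit pairs (A ⇒* B via units): (S,C).
S: inherits non-unit rules of {C, S} → Cf | e | eSD | f.
C: inherits non-unit rules of {C} → e | eSD.
D: inherits non-unit rules of {D} → Sf | f.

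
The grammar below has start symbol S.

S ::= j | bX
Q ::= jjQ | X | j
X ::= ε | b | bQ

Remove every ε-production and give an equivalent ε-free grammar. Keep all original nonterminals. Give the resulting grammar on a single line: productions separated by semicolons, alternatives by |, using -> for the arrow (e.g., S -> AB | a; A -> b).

S -> b | j | bX; Q -> X | j | jj | jjQ; X -> b | bQ

Nullable set: {Q, X}.
S -> bX: X nullable, giving b | bX.
Q -> X: X nullable, giving X.
Q -> jjQ: Q nullable, giving jj | jjQ.
Drop X -> ε.
X -> bQ: Q nullable, giving b | bQ.
Unchanged (no nullable symbols): S -> j; Q -> j; X -> b.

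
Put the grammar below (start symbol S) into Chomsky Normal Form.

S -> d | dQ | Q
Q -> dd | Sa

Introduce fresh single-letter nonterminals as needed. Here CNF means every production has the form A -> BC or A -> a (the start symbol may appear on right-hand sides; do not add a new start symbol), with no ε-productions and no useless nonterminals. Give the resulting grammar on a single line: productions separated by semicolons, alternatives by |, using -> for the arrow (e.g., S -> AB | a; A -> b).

S -> d | BB | BQ | SA; A -> a; B -> d; Q -> BB | SA

No ε-productions.
After unit-elimination: S -> d | Sa | dQ | dd; Q -> Sa | dd.
TERM: introduce A -> a, B -> d and substitute in every rule of length ≥2.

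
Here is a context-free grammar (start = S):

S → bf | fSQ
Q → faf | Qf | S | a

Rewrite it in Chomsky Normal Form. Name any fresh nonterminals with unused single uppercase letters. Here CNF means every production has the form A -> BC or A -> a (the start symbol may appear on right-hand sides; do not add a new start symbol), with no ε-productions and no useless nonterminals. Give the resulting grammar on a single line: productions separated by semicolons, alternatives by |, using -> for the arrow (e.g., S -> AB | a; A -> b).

S -> AF | BA; A -> f; B -> b; C -> a; D -> CA; E -> SQ; F -> SQ; Q -> a | AD | AE | BA | QA

No ε-productions.
After unit-elimination: S -> bf | fSQ; Q -> a | Qf | bf | fSQ | faf.
TERM: introduce C -> a, B -> b, A -> f and substitute in every rule of length ≥2.
BIN: Q -> ACA becomes Q -> AD, D -> CA; Q -> ASQ becomes Q -> AE, E -> SQ; S -> ASQ becomes S -> AF, F -> SQ.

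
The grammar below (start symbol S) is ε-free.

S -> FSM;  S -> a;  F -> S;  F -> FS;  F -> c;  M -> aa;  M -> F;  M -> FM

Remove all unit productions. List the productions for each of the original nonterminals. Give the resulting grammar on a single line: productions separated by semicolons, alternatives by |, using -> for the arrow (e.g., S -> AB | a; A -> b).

Unit productions: F->S, M->F.
Unit pairs (A ⇒* B via units): (F,S), (M,F), (M,S).
S: inherits non-unit rules of {S} → FSM | a.
F: inherits non-unit rules of {F, S} → FS | FSM | a | c.
M: inherits non-unit rules of {F, M, S} → FM | FS | FSM | a | aa | c.

S -> a | FSM; F -> a | c | FS | FSM; M -> a | c | FM | FS | aa | FSM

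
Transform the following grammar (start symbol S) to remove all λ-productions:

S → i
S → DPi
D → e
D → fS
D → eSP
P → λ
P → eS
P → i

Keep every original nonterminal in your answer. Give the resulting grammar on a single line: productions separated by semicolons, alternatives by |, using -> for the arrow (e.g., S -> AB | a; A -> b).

Nullable set: {P}.
S -> DPi: P nullable, giving DPi | Di.
D -> eSP: P nullable, giving eS | eSP.
Drop P -> λ.
Unchanged (no nullable symbols): S -> i; D -> e; D -> fS; P -> eS; P -> i.

S -> i | Di | DPi; D -> e | eS | fS | eSP; P -> i | eS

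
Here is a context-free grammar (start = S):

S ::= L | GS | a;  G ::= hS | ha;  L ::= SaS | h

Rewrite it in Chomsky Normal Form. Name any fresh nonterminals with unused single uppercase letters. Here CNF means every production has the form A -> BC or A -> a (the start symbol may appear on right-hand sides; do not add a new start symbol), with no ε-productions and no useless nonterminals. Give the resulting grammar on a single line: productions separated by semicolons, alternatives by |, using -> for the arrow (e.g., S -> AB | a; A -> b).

No ε-productions.
After unit-elimination: S -> a | h | GS | SaS; G -> hS | ha; L -> h | SaS.
TERM: introduce B -> a, A -> h and substitute in every rule of length ≥2.
BIN: L -> SBS becomes L -> SC, C -> BS; S -> SBS becomes S -> SD, D -> BS.
Drop unreachable/unproductive: L.

S -> a | h | GS | SD; A -> h; B -> a; D -> BS; G -> AB | AS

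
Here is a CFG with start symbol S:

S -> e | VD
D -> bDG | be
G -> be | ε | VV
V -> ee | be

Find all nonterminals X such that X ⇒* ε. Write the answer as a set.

{G}

Directly nullable (have an ε-rule): {G}.
Not nullable: D, S, V — each has a terminal in every rule's right-hand side or depends on a non-nullable symbol.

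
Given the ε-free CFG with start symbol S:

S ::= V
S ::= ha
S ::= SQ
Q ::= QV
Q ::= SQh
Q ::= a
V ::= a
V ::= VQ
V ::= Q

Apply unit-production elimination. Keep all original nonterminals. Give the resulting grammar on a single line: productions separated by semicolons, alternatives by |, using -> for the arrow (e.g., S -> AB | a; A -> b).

S -> a | QV | SQ | VQ | ha | SQh; Q -> a | QV | SQh; V -> a | QV | VQ | SQh

Unit productions: S->V, V->Q.
Unit pairs (A ⇒* B via units): (S,Q), (S,V), (V,Q).
S: inherits non-unit rules of {Q, S, V} → QV | SQ | SQh | VQ | a | ha.
Q: inherits non-unit rules of {Q} → QV | SQh | a.
V: inherits non-unit rules of {Q, V} → QV | SQh | VQ | a.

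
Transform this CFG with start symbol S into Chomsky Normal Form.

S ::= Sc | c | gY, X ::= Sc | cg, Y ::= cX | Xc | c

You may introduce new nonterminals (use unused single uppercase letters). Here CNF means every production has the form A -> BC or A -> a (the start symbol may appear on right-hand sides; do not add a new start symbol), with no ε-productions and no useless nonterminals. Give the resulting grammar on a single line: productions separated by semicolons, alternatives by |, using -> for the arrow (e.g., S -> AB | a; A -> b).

S -> c | BY | SA; A -> c; B -> g; X -> AB | SA; Y -> c | AX | XA

No ε-productions.
No unit productions to eliminate.
TERM: introduce A -> c, B -> g and substitute in every rule of length ≥2.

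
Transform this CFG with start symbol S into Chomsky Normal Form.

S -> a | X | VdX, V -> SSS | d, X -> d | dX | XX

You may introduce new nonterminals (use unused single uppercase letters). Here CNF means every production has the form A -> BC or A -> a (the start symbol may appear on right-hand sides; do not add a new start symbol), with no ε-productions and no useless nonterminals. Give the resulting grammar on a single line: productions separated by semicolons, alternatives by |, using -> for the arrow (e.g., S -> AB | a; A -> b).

S -> a | d | AX | VB | XX; A -> d; B -> AX; C -> SS; V -> d | SC; X -> d | AX | XX

No ε-productions.
After unit-elimination: S -> a | d | XX | dX | VdX; V -> d | SSS; X -> d | XX | dX.
TERM: introduce A -> d and substitute in every rule of length ≥2.
BIN: S -> VAX becomes S -> VB, B -> AX; V -> SSS becomes V -> SC, C -> SS.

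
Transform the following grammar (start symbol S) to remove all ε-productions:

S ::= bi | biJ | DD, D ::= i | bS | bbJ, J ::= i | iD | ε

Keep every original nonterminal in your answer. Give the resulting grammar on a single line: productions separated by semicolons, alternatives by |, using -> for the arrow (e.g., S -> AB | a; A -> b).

S -> DD | bi | biJ; D -> i | bS | bb | bbJ; J -> i | iD

Nullable set: {J}.
S -> biJ: J nullable, giving bi | biJ.
D -> bbJ: J nullable, giving bb | bbJ.
Drop J -> ε.
Unchanged (no nullable symbols): S -> DD; S -> bi; D -> bS; D -> i; J -> i; J -> iD.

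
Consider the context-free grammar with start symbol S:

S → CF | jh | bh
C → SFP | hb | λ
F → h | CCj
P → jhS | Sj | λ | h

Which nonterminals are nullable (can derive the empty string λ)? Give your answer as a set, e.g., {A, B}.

{C, P}

Directly nullable (have an ε-rule): {C, P}.
Not nullable: F, S — each has a terminal in every rule's right-hand side or depends on a non-nullable symbol.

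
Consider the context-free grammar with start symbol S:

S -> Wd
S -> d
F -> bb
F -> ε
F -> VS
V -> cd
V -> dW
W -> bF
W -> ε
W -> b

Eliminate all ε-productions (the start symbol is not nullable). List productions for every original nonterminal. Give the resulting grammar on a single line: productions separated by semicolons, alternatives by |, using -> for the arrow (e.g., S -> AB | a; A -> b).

Nullable set: {F, W}.
S -> Wd: W nullable, giving Wd | d.
Drop F -> ε.
V -> dW: W nullable, giving d | dW.
Drop W -> ε.
W -> bF: F nullable, giving b | bF.
Unchanged (no nullable symbols): S -> d; F -> VS; F -> bb; V -> cd; W -> b.

S -> d | Wd; F -> VS | bb; V -> d | cd | dW; W -> b | bF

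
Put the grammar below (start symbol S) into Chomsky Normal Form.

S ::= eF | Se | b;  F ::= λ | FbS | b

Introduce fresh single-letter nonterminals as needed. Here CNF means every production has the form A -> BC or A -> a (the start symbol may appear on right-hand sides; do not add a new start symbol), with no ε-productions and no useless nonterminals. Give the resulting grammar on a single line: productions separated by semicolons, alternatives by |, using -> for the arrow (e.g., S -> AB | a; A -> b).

S -> b | e | BF | SB; A -> b; B -> e; C -> AS; F -> b | AS | FC

Nullable: {F}; after ε-elimination: S -> b | e | Se | eF; F -> b | bS | FbS.
No unit productions to eliminate.
TERM: introduce A -> b, B -> e and substitute in every rule of length ≥2.
BIN: F -> FAS becomes F -> FC, C -> AS.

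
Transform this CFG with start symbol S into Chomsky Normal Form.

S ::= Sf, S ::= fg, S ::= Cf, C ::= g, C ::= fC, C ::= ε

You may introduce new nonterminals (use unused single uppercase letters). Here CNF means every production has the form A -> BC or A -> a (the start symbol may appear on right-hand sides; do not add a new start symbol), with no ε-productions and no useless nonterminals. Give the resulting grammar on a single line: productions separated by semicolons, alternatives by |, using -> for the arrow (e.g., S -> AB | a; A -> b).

Nullable: {C}; after ε-elimination: S -> f | Cf | Sf | fg; C -> f | g | fC.
No unit productions to eliminate.
TERM: introduce A -> f, B -> g and substitute in every rule of length ≥2.

S -> f | AB | CA | SA; A -> f; B -> g; C -> f | g | AC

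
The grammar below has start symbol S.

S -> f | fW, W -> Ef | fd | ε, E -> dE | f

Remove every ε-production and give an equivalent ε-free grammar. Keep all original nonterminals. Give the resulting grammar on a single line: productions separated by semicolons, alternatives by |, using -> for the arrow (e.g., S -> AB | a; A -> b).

S -> f | fW; E -> f | dE; W -> Ef | fd

Nullable set: {W}.
S -> fW: W nullable, giving f | fW.
Drop W -> ε.
Unchanged (no nullable symbols): S -> f; E -> dE; E -> f; W -> Ef; W -> fd.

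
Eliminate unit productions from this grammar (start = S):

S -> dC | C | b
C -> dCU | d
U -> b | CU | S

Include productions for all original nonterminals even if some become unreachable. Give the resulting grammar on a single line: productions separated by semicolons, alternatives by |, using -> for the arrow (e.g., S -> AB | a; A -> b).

S -> b | d | dC | dCU; C -> d | dCU; U -> b | d | CU | dC | dCU

Unit productions: S->C, U->S.
Unit pairs (A ⇒* B via units): (S,C), (U,C), (U,S).
S: inherits non-unit rules of {C, S} → b | d | dC | dCU.
C: inherits non-unit rules of {C} → d | dCU.
U: inherits non-unit rules of {C, S, U} → CU | b | d | dC | dCU.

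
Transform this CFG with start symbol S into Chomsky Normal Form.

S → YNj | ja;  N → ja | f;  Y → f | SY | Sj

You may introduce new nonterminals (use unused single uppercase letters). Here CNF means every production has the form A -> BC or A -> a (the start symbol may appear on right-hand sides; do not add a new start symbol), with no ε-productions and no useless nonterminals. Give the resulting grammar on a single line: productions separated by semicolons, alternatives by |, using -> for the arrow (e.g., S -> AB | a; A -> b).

S -> AB | YC; A -> j; B -> a; C -> NA; N -> f | AB; Y -> f | SA | SY

No ε-productions.
No unit productions to eliminate.
TERM: introduce B -> a, A -> j and substitute in every rule of length ≥2.
BIN: S -> YNA becomes S -> YC, C -> NA.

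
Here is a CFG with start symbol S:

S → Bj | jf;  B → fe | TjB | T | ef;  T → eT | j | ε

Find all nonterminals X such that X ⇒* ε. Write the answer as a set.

Directly nullable (have an ε-rule): {T}.
B is nullable via B -> T (every symbol on the right is already known nullable).
Not nullable: S — each has a terminal in every rule's right-hand side or depends on a non-nullable symbol.

{B, T}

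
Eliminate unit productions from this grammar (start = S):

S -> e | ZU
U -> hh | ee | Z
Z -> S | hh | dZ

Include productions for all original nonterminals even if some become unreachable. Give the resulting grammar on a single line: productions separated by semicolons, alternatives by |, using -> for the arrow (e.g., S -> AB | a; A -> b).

S -> e | ZU; U -> e | ZU | dZ | ee | hh; Z -> e | ZU | dZ | hh

Unit productions: U->Z, Z->S.
Unit pairs (A ⇒* B via units): (U,S), (U,Z), (Z,S).
S: inherits non-unit rules of {S} → ZU | e.
U: inherits non-unit rules of {S, U, Z} → ZU | dZ | e | ee | hh.
Z: inherits non-unit rules of {S, Z} → ZU | dZ | e | hh.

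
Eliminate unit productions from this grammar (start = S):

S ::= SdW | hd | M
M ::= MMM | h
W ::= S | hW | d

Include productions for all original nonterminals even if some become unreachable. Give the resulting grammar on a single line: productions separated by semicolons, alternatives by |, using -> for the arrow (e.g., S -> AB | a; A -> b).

S -> h | hd | MMM | SdW; M -> h | MMM; W -> d | h | hW | hd | MMM | SdW

Unit productions: S->M, W->S.
Unit pairs (A ⇒* B via units): (S,M), (W,M), (W,S).
S: inherits non-unit rules of {M, S} → MMM | SdW | h | hd.
M: inherits non-unit rules of {M} → MMM | h.
W: inherits non-unit rules of {M, S, W} → MMM | SdW | d | h | hW | hd.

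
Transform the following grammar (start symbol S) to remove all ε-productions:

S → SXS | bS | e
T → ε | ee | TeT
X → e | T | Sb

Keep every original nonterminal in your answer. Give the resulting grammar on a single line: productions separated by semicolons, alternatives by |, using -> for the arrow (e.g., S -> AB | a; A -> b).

Nullable set: {T, X}.
S -> SXS: X nullable, giving SS | SXS.
Drop T -> ε.
T -> TeT: T, T nullable, giving Te | TeT | e | eT.
X -> T: T nullable, giving T.
Unchanged (no nullable symbols): S -> bS; S -> e; T -> ee; X -> Sb; X -> e.

S -> e | SS | bS | SXS; T -> e | Te | eT | ee | TeT; X -> T | e | Sb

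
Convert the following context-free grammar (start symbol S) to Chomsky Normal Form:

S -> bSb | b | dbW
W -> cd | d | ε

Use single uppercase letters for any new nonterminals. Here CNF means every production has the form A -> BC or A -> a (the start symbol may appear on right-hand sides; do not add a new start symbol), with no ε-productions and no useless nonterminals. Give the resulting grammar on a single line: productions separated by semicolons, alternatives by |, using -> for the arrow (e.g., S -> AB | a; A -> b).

S -> b | AD | BA | BE; A -> b; B -> d; C -> c; D -> SA; E -> AW; W -> d | CB

Nullable: {W}; after ε-elimination: S -> b | db | bSb | dbW; W -> d | cd.
No unit productions to eliminate.
TERM: introduce A -> b, C -> c, B -> d and substitute in every rule of length ≥2.
BIN: S -> ASA becomes S -> AD, D -> SA; S -> BAW becomes S -> BE, E -> AW.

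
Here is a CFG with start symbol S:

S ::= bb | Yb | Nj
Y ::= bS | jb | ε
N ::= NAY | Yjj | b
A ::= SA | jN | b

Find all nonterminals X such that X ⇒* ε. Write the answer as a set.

Directly nullable (have an ε-rule): {Y}.
Not nullable: A, N, S — each has a terminal in every rule's right-hand side or depends on a non-nullable symbol.

{Y}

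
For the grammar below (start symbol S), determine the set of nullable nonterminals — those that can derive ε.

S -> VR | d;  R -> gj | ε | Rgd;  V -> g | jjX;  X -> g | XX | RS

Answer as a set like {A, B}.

Directly nullable (have an ε-rule): {R}.
Not nullable: S, V, X — each has a terminal in every rule's right-hand side or depends on a non-nullable symbol.

{R}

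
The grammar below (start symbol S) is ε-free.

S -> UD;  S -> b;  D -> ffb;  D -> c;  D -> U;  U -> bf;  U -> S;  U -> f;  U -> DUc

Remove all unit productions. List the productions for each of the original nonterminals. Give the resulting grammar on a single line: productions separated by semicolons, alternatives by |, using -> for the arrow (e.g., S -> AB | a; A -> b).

S -> b | UD; D -> b | c | f | UD | bf | DUc | ffb; U -> b | f | UD | bf | DUc

Unit productions: D->U, U->S.
Unit pairs (A ⇒* B via units): (D,S), (D,U), (U,S).
S: inherits non-unit rules of {S} → UD | b.
D: inherits non-unit rules of {D, S, U} → DUc | UD | b | bf | c | f | ffb.
U: inherits non-unit rules of {S, U} → DUc | UD | b | bf | f.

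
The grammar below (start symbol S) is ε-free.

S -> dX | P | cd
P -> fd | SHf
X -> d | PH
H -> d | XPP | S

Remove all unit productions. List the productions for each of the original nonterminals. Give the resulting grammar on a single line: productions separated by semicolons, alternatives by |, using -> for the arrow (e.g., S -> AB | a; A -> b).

Unit productions: H->S, S->P.
Unit pairs (A ⇒* B via units): (H,P), (H,S), (S,P).
S: inherits non-unit rules of {P, S} → SHf | cd | dX | fd.
H: inherits non-unit rules of {H, P, S} → SHf | XPP | cd | d | dX | fd.
P: inherits non-unit rules of {P} → SHf | fd.
X: inherits non-unit rules of {X} → PH | d.

S -> cd | dX | fd | SHf; H -> d | cd | dX | fd | SHf | XPP; P -> fd | SHf; X -> d | PH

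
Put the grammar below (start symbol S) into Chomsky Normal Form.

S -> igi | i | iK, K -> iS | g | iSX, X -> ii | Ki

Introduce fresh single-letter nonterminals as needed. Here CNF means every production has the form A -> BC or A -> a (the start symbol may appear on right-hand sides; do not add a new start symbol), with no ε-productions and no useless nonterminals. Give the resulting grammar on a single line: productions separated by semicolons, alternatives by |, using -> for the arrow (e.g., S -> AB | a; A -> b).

S -> i | AD | AK; A -> i; B -> g; C -> SX; D -> BA; K -> g | AC | AS; X -> AA | KA

No ε-productions.
No unit productions to eliminate.
TERM: introduce B -> g, A -> i and substitute in every rule of length ≥2.
BIN: K -> ASX becomes K -> AC, C -> SX; S -> ABA becomes S -> AD, D -> BA.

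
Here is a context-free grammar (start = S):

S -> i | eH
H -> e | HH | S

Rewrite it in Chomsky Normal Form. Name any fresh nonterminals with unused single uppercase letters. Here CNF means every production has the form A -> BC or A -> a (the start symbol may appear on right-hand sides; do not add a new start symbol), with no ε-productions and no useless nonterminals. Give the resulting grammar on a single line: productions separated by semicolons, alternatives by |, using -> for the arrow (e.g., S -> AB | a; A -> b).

No ε-productions.
After unit-elimination: S -> i | eH; H -> e | i | HH | eH.
TERM: introduce A -> e and substitute in every rule of length ≥2.

S -> i | AH; A -> e; H -> e | i | AH | HH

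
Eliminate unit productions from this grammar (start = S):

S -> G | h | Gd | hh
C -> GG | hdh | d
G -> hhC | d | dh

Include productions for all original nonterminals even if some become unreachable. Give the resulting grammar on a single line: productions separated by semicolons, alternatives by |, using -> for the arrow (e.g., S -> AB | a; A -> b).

S -> d | h | Gd | dh | hh | hhC; C -> d | GG | hdh; G -> d | dh | hhC

Unit productions: S->G.
Unit pairs (A ⇒* B via units): (S,G).
S: inherits non-unit rules of {G, S} → Gd | d | dh | h | hh | hhC.
C: inherits non-unit rules of {C} → GG | d | hdh.
G: inherits non-unit rules of {G} → d | dh | hhC.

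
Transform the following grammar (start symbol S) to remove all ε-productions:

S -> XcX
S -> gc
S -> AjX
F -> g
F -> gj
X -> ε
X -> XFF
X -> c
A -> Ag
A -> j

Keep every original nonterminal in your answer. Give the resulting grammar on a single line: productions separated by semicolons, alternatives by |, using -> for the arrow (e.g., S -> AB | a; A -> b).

Nullable set: {X}.
S -> AjX: X nullable, giving Aj | AjX.
S -> XcX: X, X nullable, giving Xc | XcX | c | cX.
Drop X -> ε.
X -> XFF: X nullable, giving FF | XFF.
Unchanged (no nullable symbols): S -> gc; A -> Ag; A -> j; F -> g; F -> gj; X -> c.

S -> c | Aj | Xc | cX | gc | AjX | XcX; A -> j | Ag; F -> g | gj; X -> c | FF | XFF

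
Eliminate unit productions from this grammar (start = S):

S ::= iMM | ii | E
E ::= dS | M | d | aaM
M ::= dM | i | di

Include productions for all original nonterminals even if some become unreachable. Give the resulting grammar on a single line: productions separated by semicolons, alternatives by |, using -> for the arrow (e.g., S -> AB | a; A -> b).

Unit productions: E->M, S->E.
Unit pairs (A ⇒* B via units): (E,M), (S,E), (S,M).
S: inherits non-unit rules of {E, M, S} → aaM | d | dM | dS | di | i | iMM | ii.
E: inherits non-unit rules of {E, M} → aaM | d | dM | dS | di | i.
M: inherits non-unit rules of {M} → dM | di | i.

S -> d | i | dM | dS | di | ii | aaM | iMM; E -> d | i | dM | dS | di | aaM; M -> i | dM | di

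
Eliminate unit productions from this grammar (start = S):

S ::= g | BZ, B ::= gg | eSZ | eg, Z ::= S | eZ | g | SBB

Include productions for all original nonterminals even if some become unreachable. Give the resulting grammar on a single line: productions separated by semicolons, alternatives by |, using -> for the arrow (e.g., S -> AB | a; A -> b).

S -> g | BZ; B -> eg | gg | eSZ; Z -> g | BZ | eZ | SBB

Unit productions: Z->S.
Unit pairs (A ⇒* B via units): (Z,S).
S: inherits non-unit rules of {S} → BZ | g.
B: inherits non-unit rules of {B} → eSZ | eg | gg.
Z: inherits non-unit rules of {S, Z} → BZ | SBB | eZ | g.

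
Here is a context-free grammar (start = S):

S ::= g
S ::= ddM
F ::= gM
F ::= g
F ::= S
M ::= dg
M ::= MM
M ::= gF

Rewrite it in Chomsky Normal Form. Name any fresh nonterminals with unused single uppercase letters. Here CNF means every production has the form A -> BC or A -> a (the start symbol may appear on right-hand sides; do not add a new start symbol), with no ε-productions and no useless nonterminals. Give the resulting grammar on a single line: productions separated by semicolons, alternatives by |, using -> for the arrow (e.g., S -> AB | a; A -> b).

S -> g | AD; A -> d; B -> g; C -> AM; D -> AM; F -> g | AC | BM; M -> AB | BF | MM

No ε-productions.
After unit-elimination: S -> g | ddM; F -> g | gM | ddM; M -> MM | dg | gF.
TERM: introduce A -> d, B -> g and substitute in every rule of length ≥2.
BIN: F -> AAM becomes F -> AC, C -> AM; S -> AAM becomes S -> AD, D -> AM.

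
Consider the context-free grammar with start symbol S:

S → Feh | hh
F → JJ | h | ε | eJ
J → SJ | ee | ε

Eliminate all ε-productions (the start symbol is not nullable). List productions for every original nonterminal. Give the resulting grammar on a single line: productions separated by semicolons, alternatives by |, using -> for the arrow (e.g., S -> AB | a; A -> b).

Nullable set: {F, J}.
S -> Feh: F nullable, giving Feh | eh.
Drop F -> ε.
F -> JJ: J, J nullable, giving J | JJ.
F -> eJ: J nullable, giving e | eJ.
Drop J -> ε.
J -> SJ: J nullable, giving S | SJ.
Unchanged (no nullable symbols): S -> hh; F -> h; J -> ee.

S -> eh | hh | Feh; F -> J | e | h | JJ | eJ; J -> S | SJ | ee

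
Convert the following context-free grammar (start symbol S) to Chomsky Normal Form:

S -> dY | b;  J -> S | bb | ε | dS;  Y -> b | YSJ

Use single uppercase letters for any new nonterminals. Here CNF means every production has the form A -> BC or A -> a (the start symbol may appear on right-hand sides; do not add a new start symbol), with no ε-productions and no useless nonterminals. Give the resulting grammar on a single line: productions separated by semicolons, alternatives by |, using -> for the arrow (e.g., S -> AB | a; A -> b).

Nullable: {J}; after ε-elimination: S -> b | dY; J -> S | bb | dS; Y -> b | YS | YSJ.
After unit-elimination: S -> b | dY; J -> b | bb | dS | dY; Y -> b | YS | YSJ.
TERM: introduce A -> b, B -> d and substitute in every rule of length ≥2.
BIN: Y -> YSJ becomes Y -> YC, C -> SJ.

S -> b | BY; A -> b; B -> d; C -> SJ; J -> b | AA | BS | BY; Y -> b | YC | YS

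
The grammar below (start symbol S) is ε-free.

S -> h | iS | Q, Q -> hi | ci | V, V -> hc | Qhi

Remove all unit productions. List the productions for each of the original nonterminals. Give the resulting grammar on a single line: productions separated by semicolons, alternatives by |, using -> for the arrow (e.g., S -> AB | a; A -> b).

Unit productions: Q->V, S->Q.
Unit pairs (A ⇒* B via units): (Q,V), (S,Q), (S,V).
S: inherits non-unit rules of {Q, S, V} → Qhi | ci | h | hc | hi | iS.
Q: inherits non-unit rules of {Q, V} → Qhi | ci | hc | hi.
V: inherits non-unit rules of {V} → Qhi | hc.

S -> h | ci | hc | hi | iS | Qhi; Q -> ci | hc | hi | Qhi; V -> hc | Qhi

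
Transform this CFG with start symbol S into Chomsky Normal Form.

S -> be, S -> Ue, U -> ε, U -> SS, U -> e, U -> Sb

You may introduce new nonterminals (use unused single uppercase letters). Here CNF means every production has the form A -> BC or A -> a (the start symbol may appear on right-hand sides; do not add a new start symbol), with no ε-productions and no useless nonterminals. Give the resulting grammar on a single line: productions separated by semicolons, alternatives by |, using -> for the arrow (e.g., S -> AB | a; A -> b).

Nullable: {U}; after ε-elimination: S -> e | Ue | be; U -> e | SS | Sb.
No unit productions to eliminate.
TERM: introduce B -> b, A -> e and substitute in every rule of length ≥2.

S -> e | BA | UA; A -> e; B -> b; U -> e | SB | SS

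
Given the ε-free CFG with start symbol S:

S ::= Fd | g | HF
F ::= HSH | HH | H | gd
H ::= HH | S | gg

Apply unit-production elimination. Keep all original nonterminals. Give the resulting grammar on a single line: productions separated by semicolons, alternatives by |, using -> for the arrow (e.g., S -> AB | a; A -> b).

Unit productions: F->H, H->S.
Unit pairs (A ⇒* B via units): (F,H), (F,S), (H,S).
S: inherits non-unit rules of {S} → Fd | HF | g.
F: inherits non-unit rules of {F, H, S} → Fd | HF | HH | HSH | g | gd | gg.
H: inherits non-unit rules of {H, S} → Fd | HF | HH | g | gg.

S -> g | Fd | HF; F -> g | Fd | HF | HH | gd | gg | HSH; H -> g | Fd | HF | HH | gg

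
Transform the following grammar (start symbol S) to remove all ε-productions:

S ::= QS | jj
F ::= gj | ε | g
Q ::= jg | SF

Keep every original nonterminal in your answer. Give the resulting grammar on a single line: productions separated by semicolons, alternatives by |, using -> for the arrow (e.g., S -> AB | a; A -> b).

Nullable set: {F}.
Drop F -> ε.
Q -> SF: F nullable, giving S | SF.
Unchanged (no nullable symbols): S -> QS; S -> jj; F -> g; F -> gj; Q -> jg.

S -> QS | jj; F -> g | gj; Q -> S | SF | jg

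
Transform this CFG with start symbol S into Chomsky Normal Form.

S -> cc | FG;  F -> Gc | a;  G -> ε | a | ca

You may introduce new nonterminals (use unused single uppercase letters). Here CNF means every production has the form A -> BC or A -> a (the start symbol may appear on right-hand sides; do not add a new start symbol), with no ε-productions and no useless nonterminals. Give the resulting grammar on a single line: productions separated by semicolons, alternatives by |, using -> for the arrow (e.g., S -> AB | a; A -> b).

Nullable: {G}; after ε-elimination: S -> F | FG | cc; F -> a | c | Gc; G -> a | ca.
After unit-elimination: S -> a | c | FG | Gc | cc; F -> a | c | Gc; G -> a | ca.
TERM: introduce B -> a, A -> c and substitute in every rule of length ≥2.

S -> a | c | AA | FG | GA; A -> c; B -> a; F -> a | c | GA; G -> a | AB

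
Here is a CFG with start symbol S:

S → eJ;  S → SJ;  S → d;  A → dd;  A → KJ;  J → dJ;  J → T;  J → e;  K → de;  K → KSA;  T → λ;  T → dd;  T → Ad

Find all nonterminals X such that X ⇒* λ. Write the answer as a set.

{J, T}

Directly nullable (have an ε-rule): {T}.
J is nullable via J -> T (every symbol on the right is already known nullable).
Not nullable: A, K, S — each has a terminal in every rule's right-hand side or depends on a non-nullable symbol.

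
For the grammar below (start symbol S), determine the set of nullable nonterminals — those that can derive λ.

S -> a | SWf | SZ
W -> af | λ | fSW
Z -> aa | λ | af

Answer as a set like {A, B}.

Directly nullable (have an ε-rule): {W, Z}.
Not nullable: S — each has a terminal in every rule's right-hand side or depends on a non-nullable symbol.

{W, Z}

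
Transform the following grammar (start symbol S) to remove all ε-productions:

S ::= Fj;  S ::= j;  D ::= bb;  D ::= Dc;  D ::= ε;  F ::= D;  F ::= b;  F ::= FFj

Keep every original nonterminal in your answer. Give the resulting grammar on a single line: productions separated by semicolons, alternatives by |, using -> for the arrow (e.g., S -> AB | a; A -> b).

S -> j | Fj; D -> c | Dc | bb; F -> D | b | j | Fj | FFj

Nullable set: {D, F}.
S -> Fj: F nullable, giving Fj | j.
Drop D -> ε.
D -> Dc: D nullable, giving Dc | c.
F -> D: D nullable, giving D.
F -> FFj: F, F nullable, giving FFj | Fj | j.
Unchanged (no nullable symbols): S -> j; D -> bb; F -> b.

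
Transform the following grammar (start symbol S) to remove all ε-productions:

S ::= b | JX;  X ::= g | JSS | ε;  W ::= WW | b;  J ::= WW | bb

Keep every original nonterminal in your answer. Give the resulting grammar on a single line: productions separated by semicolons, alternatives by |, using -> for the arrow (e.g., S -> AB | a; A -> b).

S -> J | b | JX; J -> WW | bb; W -> b | WW; X -> g | JSS

Nullable set: {X}.
S -> JX: X nullable, giving J | JX.
Drop X -> ε.
Unchanged (no nullable symbols): S -> b; J -> WW; J -> bb; W -> WW; W -> b; X -> JSS; X -> g.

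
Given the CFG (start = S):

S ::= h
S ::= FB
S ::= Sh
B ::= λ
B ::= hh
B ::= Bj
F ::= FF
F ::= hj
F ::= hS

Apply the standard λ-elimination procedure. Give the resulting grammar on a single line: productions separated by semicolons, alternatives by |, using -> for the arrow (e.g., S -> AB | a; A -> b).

S -> F | h | FB | Sh; B -> j | Bj | hh; F -> FF | hS | hj

Nullable set: {B}.
S -> FB: B nullable, giving F | FB.
Drop B -> λ.
B -> Bj: B nullable, giving Bj | j.
Unchanged (no nullable symbols): S -> Sh; S -> h; B -> hh; F -> FF; F -> hS; F -> hj.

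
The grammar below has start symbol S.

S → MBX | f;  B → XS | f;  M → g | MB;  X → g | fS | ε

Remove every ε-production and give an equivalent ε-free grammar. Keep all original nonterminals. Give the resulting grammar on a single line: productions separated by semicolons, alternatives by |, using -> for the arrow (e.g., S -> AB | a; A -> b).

S -> f | MB | MBX; B -> S | f | XS; M -> g | MB; X -> g | fS

Nullable set: {X}.
S -> MBX: X nullable, giving MB | MBX.
B -> XS: X nullable, giving S | XS.
Drop X -> ε.
Unchanged (no nullable symbols): S -> f; B -> f; M -> MB; M -> g; X -> fS; X -> g.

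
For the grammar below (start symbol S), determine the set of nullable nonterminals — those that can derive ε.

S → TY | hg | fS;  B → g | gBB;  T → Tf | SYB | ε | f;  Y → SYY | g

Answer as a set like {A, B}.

Directly nullable (have an ε-rule): {T}.
Not nullable: B, S, Y — each has a terminal in every rule's right-hand side or depends on a non-nullable symbol.

{T}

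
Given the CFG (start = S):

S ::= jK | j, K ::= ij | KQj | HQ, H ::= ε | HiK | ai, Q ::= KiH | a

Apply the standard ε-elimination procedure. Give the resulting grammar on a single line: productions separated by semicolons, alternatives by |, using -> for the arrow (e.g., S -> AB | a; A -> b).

S -> j | jK; H -> ai | iK | HiK; K -> Q | HQ | ij | KQj; Q -> a | Ki | KiH

Nullable set: {H}.
Drop H -> ε.
H -> HiK: H nullable, giving HiK | iK.
K -> HQ: H nullable, giving HQ | Q.
Q -> KiH: H nullable, giving Ki | KiH.
Unchanged (no nullable symbols): S -> j; S -> jK; H -> ai; K -> KQj; K -> ij; Q -> a.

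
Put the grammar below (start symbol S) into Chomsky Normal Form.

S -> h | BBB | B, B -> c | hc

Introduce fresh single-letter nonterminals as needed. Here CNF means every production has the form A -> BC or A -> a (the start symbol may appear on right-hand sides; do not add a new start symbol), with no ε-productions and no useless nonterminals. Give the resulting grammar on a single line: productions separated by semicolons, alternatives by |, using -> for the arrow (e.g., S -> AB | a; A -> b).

S -> c | h | AC | BD; A -> h; B -> c | AC; C -> c; D -> BB

No ε-productions.
After unit-elimination: S -> c | h | hc | BBB; B -> c | hc.
TERM: introduce C -> c, A -> h and substitute in every rule of length ≥2.
BIN: S -> BBB becomes S -> BD, D -> BB.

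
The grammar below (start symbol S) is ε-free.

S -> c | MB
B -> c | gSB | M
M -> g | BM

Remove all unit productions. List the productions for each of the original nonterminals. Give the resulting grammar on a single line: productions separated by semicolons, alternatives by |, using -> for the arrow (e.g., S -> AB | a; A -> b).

S -> c | MB; B -> c | g | BM | gSB; M -> g | BM

Unit productions: B->M.
Unit pairs (A ⇒* B via units): (B,M).
S: inherits non-unit rules of {S} → MB | c.
B: inherits non-unit rules of {B, M} → BM | c | g | gSB.
M: inherits non-unit rules of {M} → BM | g.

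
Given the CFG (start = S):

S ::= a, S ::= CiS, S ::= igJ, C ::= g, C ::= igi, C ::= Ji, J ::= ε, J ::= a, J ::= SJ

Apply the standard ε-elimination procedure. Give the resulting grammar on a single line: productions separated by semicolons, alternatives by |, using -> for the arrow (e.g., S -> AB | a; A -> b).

Nullable set: {J}.
S -> igJ: J nullable, giving ig | igJ.
C -> Ji: J nullable, giving Ji | i.
Drop J -> ε.
J -> SJ: J nullable, giving S | SJ.
Unchanged (no nullable symbols): S -> CiS; S -> a; C -> g; C -> igi; J -> a.

S -> a | ig | CiS | igJ; C -> g | i | Ji | igi; J -> S | a | SJ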